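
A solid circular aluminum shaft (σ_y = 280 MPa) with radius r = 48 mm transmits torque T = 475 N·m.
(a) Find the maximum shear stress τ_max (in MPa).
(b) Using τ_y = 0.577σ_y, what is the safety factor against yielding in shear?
(a) For a solid circular shaft, τ_max = T·r/J with J = π·r^4/2, i.e. τ_max = 2·T / (π·r^3). Convert r = 48 mm = 0.048 m.
  τ_max = (2 × 475) / (π × 0.048^3) = 2.734 × 10⁶ Pa = 2.734 MPa
(b) τ_y = 0.577 × 280 = 161.56 MPa
  SF = τ_y/τ_max = 161.56 / 2.734 = 59.09
Final answer: (a) τ_max = 2.734 MPa, (b) SF = 59.09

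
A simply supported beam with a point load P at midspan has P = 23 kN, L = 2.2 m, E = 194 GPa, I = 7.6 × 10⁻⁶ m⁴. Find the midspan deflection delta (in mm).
Model: a simply supported beam with a point load P at midspan, so delta = (P·L^3) / (48·E·I).
Convert to SI units:
  P = 23 kN = 23000 N
  E = 194 GPa = 1.94 × 10¹¹ Pa
Substitute:
  delta = (23000 × 2.2^3) / (48 × (1.94 × 10¹¹) × (7.6 × 10⁻⁶))
  delta = 0.003461 m
Convert: delta = 0.003461 m = 3.461 mm
Final answer: delta = 3.461 mm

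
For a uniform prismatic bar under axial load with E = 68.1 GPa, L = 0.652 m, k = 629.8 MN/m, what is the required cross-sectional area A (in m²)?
Model: a uniform prismatic bar under axial load, so k = (A·E) / L.
Solve for A: A = (k·L) / E.
Convert to SI units:
  E = 68.1 GPa = 6.81 × 10¹⁰ Pa
  k = 629.8 MN/m = 6.298 × 10⁸ N/m
Substitute:
  A = ((6.298 × 10⁸) × 0.652) / (6.81 × 10¹⁰)
  A = 0.00603 m²
Final answer: A = 0.00603 m²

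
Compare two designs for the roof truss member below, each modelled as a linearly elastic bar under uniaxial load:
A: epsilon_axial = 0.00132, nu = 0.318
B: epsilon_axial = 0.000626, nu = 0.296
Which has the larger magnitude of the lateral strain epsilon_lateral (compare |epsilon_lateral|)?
Model: a linearly elastic bar under uniaxial load, so epsilon_lateral = -nu·epsilon_axial (SI units).
  A: epsilon_lateral = -(0.318 × 0.00132) = -0.0004198
  B: epsilon_lateral = -(0.296 × 0.000626) = -0.0001853
|epsilon_lateral|: A = 0.0004198, B = 0.0001853, so A is larger in magnitude.
Final answer: A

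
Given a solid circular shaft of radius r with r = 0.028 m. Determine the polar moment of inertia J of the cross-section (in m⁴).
Model: a solid circular shaft of radius r, so J = (π·r^4) / 2.
Substitute:
  J = (π × 0.028^4) / 2
  J = 9.655 × 10⁻⁷ m⁴
Final answer: J = 9.655 × 10⁻⁷ m⁴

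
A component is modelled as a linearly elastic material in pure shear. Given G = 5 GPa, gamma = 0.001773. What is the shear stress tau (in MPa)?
Model: a linearly elastic material in pure shear, so tau = G·gamma.
Convert to SI units:
  G = 5 GPa = 5 × 10⁹ Pa
Substitute:
  tau = (5 × 10⁹) × 0.001773
  tau = 8.865 × 10⁶ Pa
Convert: tau = 8.865 × 10⁶ Pa = 8.865 MPa
Final answer: tau = 8.865 MPa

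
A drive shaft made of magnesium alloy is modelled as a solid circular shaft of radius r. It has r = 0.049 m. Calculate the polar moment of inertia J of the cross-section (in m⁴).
Model: a solid circular shaft of radius r, so J = (π·r^4) / 2.
Substitute:
  J = (π × 0.049^4) / 2
  J = 9.055 × 10⁻⁶ m⁴
Final answer: J = 9.055 × 10⁻⁶ m⁴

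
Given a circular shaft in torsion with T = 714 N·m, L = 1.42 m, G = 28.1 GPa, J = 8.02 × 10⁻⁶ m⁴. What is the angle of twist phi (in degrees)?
Model: a circular shaft in torsion, so phi = (T·L) / (G·J).
Convert to SI units:
  G = 28.1 GPa = 2.81 × 10¹⁰ Pa
Substitute:
  phi = (714 × 1.42) / ((2.81 × 10¹⁰) × (8.02 × 10⁻⁶))
  phi = 0.004499 rad
Convert to degrees: phi = 0.004499 × 180/π = 0.2578°
Final answer: phi = 0.2578°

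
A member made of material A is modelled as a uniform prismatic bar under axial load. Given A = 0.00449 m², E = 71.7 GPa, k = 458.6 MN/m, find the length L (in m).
Model: a uniform prismatic bar under axial load, so k = (A·E) / L.
Solve for L: L = (A·E) / k.
Convert to SI units:
  E = 71.7 GPa = 7.17 × 10¹⁰ Pa
  k = 458.6 MN/m = 4.586 × 10⁸ N/m
Substitute:
  L = (0.00449 × (7.17 × 10¹⁰)) / (4.586 × 10⁸)
  L = 0.702 m
Final answer: L = 0.702 m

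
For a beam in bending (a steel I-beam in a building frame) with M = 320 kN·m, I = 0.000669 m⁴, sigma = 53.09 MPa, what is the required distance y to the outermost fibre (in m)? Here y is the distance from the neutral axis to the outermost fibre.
Model: a beam in bending, so sigma = (M·y) / I.
Solve for y: y = (sigma·I) / M.
Convert to SI units:
  M = 320 kN·m = 320000 N·m
  sigma = 53.09 MPa = 5.309 × 10⁷ Pa
Substitute:
  y = ((5.309 × 10⁷) × 0.000669) / 320000
  y = 0.111 m
Final answer: y = 0.111 m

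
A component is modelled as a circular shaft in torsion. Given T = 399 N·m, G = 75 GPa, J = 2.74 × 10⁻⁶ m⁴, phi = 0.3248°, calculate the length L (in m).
Model: a circular shaft in torsion, so phi = (T·L) / (G·J).
Solve for L: L = (phi·G·J) / T.
Convert to SI units:
  G = 75 GPa = 7.5 × 10¹⁰ Pa
  phi = 0.3248° = 0.005669 rad
Substitute:
  L = (0.005669 × (7.5 × 10¹⁰) × (2.74 × 10⁻⁶)) / 399
  L = 2.92 m
Final answer: L = 2.92 m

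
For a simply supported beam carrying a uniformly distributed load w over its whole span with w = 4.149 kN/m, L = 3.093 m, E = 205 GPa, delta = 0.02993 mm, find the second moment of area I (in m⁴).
Model: a simply supported beam carrying a uniformly distributed load w over its whole span, so delta = (5·w·L^4) / (384·E·I).
Solve for I: I = (5·w·L^4) / (384·delta·E).
Convert to SI units:
  w = 4.149 kN/m = 4149 N/m
  E = 205 GPa = 2.05 × 10¹¹ Pa
  delta = 0.02993 mm = 2.993 × 10⁻⁵ m
Substitute:
  I = (5 × 4149 × 3.093^4) / (384 × (2.993 × 10⁻⁵) × (2.05 × 10¹¹))
  I = 0.0008058 m⁴
Final answer: I = 0.0008058 m⁴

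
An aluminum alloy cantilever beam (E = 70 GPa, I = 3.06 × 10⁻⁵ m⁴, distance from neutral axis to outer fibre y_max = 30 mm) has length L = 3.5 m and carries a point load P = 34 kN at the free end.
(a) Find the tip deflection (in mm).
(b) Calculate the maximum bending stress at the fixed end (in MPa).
(a) Tip deflection of a cantilever with an end point load: δ = P·L^3 / (3·E·I). Convert P = 34 kN = 34000 N, E = 70 GPa = 7 × 10¹⁰ Pa.
  δ = (34000 × 3.5^3) / (3 × (7 × 10¹⁰) × (3.06 × 10⁻⁵)) = 0.2269 m = 226.9 mm
(b) Maximum bending moment at the fixed end: M = P·L = 34000 × 3.5 = 119000 N·m. Convert y_max = 30 mm = 0.03 m.
  σ = M·y_max / I = (119000 × 0.03) / (3.06 × 10⁻⁵) = 1.167 × 10⁸ Pa = 116.7 MPa
Final answer: (a) δ = 226.9 mm, (b) σ = 116.7 MPa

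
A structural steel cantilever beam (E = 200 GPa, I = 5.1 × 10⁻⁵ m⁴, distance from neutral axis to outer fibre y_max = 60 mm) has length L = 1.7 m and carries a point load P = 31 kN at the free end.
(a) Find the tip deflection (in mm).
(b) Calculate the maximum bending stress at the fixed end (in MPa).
(a) Tip deflection of a cantilever with an end point load: δ = P·L^3 / (3·E·I). Convert P = 31 kN = 31000 N, E = 200 GPa = 2 × 10¹¹ Pa.
  δ = (31000 × 1.7^3) / (3 × (2 × 10¹¹) × (5.1 × 10⁻⁵)) = 0.004977 m = 4.977 mm
(b) Maximum bending moment at the fixed end: M = P·L = 31000 × 1.7 = 52700 N·m. Convert y_max = 60 mm = 0.06 m.
  σ = M·y_max / I = (52700 × 0.06) / (5.1 × 10⁻⁵) = 6.2 × 10⁷ Pa = 62 MPa
Final answer: (a) δ = 4.977 mm, (b) σ = 62 MPa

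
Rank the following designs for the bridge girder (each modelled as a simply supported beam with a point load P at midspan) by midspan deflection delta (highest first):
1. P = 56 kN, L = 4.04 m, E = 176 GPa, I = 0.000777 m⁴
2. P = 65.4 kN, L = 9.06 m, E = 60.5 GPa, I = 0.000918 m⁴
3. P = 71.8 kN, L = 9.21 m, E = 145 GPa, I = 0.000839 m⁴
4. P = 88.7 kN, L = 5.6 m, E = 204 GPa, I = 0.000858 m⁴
Model: a simply supported beam with a point load P at midspan, so delta = (P·L^3) / (48·E·I) (SI units).
  Case 1: delta = (56000 × 4.04^3) / (48 × (1.76 × 10¹¹) × 0.000777) = 0.0005625 m = 0.5625 mm
  Case 2: delta = (65400 × 9.06^3) / (48 × (6.05 × 10¹⁰) × 0.000918) = 0.01824 m = 18.24 mm
  Case 3: delta = (71800 × 9.21^3) / (48 × (1.45 × 10¹¹) × 0.000839) = 0.009606 m = 9.606 mm
  Case 4: delta = (88700 × 5.6^3) / (48 × (2.04 × 10¹¹) × 0.000858) = 0.001854 m = 1.854 mm
Ordering: 18.24 mm (case 2) > 9.606 mm (case 3) > 1.854 mm (case 4) > 0.5625 mm (case 1)
Final answer: 2, 3, 4, 1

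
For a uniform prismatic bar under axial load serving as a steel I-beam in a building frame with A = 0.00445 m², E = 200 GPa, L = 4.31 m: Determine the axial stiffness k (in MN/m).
Model: a uniform prismatic bar under axial load, so k = (A·E) / L.
Convert to SI units:
  E = 200 GPa = 2 × 10¹¹ Pa
Substitute:
  k = (0.00445 × (2 × 10¹¹)) / 4.31
  k = 2.065 × 10⁸ N/m
Convert: k = 2.065 × 10⁸ N/m = 206.5 MN/m
Final answer: k = 206.5 MN/m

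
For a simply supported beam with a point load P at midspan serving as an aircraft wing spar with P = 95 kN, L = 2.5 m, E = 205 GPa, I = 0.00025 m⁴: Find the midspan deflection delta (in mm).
Model: a simply supported beam with a point load P at midspan, so delta = (P·L^3) / (48·E·I).
Convert to SI units:
  P = 95 kN = 95000 N
  E = 205 GPa = 2.05 × 10¹¹ Pa
Substitute:
  delta = (95000 × 2.5^3) / (48 × (2.05 × 10¹¹) × 0.00025)
  delta = 0.0006034 m
Convert: delta = 0.0006034 m = 0.6034 mm
Final answer: delta = 0.6034 mm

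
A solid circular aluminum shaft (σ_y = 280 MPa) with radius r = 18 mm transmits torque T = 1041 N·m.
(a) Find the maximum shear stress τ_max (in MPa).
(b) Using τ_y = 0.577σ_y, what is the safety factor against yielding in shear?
(a) For a solid circular shaft, τ_max = T·r/J with J = π·r^4/2, i.e. τ_max = 2·T / (π·r^3). Convert r = 18 mm = 0.018 m.
  τ_max = (2 × 1041) / (π × 0.018^3) = 1.136 × 10⁸ Pa = 113.6 MPa
(b) τ_y = 0.577 × 280 = 161.56 MPa
  SF = τ_y/τ_max = 161.56 / 113.6 = 1.422
Final answer: (a) τ_max = 113.6 MPa, (b) SF = 1.422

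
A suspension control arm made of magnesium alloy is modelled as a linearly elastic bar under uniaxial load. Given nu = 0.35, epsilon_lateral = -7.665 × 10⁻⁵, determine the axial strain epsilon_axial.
Model: a linearly elastic bar under uniaxial load, so epsilon_lateral = -nu·epsilon_axial.
Solve for epsilon_axial: epsilon_axial = -epsilon_lateral / nu.
Substitute:
  epsilon_axial = -(-7.665 × 10⁻⁵) / 0.35
  epsilon_axial = 0.000219
Final answer: epsilon_axial = 0.000219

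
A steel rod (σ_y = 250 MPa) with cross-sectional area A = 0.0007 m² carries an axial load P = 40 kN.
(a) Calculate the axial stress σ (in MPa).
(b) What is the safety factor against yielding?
(a) Axial stress σ = P/A. Convert P = 40 kN = 40000 N.
  σ = 40000 / 0.0007 = 5.714 × 10⁷ Pa = 57.14 MPa
(b) Safety factor SF = σ_y/σ = 250 / 57.14 = 4.375
Final answer: (a) σ = 57.14 MPa, (b) SF = 4.375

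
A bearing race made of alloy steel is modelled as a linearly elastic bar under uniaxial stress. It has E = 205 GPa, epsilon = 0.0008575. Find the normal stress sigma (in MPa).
Model: a linearly elastic bar under uniaxial stress, so sigma = E·epsilon.
Convert to SI units:
  E = 205 GPa = 2.05 × 10¹¹ Pa
Substitute:
  sigma = (2.05 × 10¹¹) × 0.0008575
  sigma = 1.758 × 10⁸ Pa
Convert: sigma = 1.758 × 10⁸ Pa = 175.8 MPa
Final answer: sigma = 175.8 MPa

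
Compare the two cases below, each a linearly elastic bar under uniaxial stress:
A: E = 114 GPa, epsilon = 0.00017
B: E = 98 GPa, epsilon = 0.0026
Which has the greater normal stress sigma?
Model: a linearly elastic bar under uniaxial stress, so sigma = E·epsilon (SI units).
  A: sigma = (1.14 × 10¹¹) × 0.00017 = 1.938 × 10⁷ Pa = 19.38 MPa
  B: sigma = (9.8 × 10¹⁰) × 0.0026 = 2.548 × 10⁸ Pa = 254.8 MPa
254.8 MPa > 19.38 MPa, so B is larger.
Final answer: B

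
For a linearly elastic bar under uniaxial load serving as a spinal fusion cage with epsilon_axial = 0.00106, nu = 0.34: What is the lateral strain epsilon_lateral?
Model: a linearly elastic bar under uniaxial load, so epsilon_lateral = -nu·epsilon_axial.
Substitute:
  epsilon_lateral = -(0.34 × 0.00106)
  epsilon_lateral = -0.0003604
Final answer: epsilon_lateral = -0.0003604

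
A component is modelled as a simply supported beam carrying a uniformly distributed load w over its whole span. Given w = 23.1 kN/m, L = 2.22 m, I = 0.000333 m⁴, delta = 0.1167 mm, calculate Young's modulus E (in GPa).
Model: a simply supported beam carrying a uniformly distributed load w over its whole span, so delta = (5·w·L^4) / (384·E·I).
Solve for E: E = (5·w·L^4) / (384·delta·I).
Convert to SI units:
  w = 23.1 kN/m = 23100 N/m
  delta = 0.1167 mm = 0.0001167 m
Substitute:
  E = (5 × 23100 × 2.22^4) / (384 × 0.0001167 × 0.000333)
  E = 1.88 × 10¹¹ Pa
Convert: E = 1.88 × 10¹¹ Pa = 188 GPa
Final answer: E = 188 GPa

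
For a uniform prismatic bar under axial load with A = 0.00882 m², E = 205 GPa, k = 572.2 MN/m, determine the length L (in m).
Model: a uniform prismatic bar under axial load, so k = (A·E) / L.
Solve for L: L = (A·E) / k.
Convert to SI units:
  E = 205 GPa = 2.05 × 10¹¹ Pa
  k = 572.2 MN/m = 5.722 × 10⁸ N/m
Substitute:
  L = (0.00882 × (2.05 × 10¹¹)) / (5.722 × 10⁸)
  L = 3.16 m
Final answer: L = 3.16 m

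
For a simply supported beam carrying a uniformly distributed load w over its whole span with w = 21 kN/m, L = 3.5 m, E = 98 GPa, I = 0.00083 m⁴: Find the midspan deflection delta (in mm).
Model: a simply supported beam carrying a uniformly distributed load w over its whole span, so delta = (5·w·L^4) / (384·E·I).
Convert to SI units:
  w = 21 kN/m = 21000 N/m
  E = 98 GPa = 9.8 × 10¹⁰ Pa
Substitute:
  delta = (5 × 21000 × 3.5^4) / (384 × (9.8 × 10¹⁰) × 0.00083)
  delta = 0.0005045 m
Convert: delta = 0.0005045 m = 0.5045 mm
Final answer: delta = 0.5045 mm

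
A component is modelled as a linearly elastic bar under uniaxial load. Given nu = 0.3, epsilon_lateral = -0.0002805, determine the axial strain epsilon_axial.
Model: a linearly elastic bar under uniaxial load, so epsilon_lateral = -nu·epsilon_axial.
Solve for epsilon_axial: epsilon_axial = -epsilon_lateral / nu.
Substitute:
  epsilon_axial = -(-0.0002805) / 0.3
  epsilon_axial = 0.000935
Final answer: epsilon_axial = 0.000935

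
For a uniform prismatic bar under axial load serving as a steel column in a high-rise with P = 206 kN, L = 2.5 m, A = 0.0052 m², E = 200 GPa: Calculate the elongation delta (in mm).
Model: a uniform prismatic bar under axial load, so delta = (P·L) / (A·E).
Convert to SI units:
  P = 206 kN = 206000 N
  E = 200 GPa = 2 × 10¹¹ Pa
Substitute:
  delta = (206000 × 2.5) / (0.0052 × (2 × 10¹¹))
  delta = 0.0004952 m
Convert: delta = 0.0004952 m = 0.4952 mm
Final answer: delta = 0.4952 mm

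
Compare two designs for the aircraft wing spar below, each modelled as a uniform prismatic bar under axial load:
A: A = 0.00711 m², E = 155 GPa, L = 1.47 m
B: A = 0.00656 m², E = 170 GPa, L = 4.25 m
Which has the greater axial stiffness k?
Model: a uniform prismatic bar under axial load, so k = (A·E) / L (SI units).
  A: k = (0.00711 × (1.55 × 10¹¹)) / 1.47 = 7.497 × 10⁸ N/m = 749.7 MN/m
  B: k = (0.00656 × (1.7 × 10¹¹)) / 4.25 = 2.624 × 10⁸ N/m = 262.4 MN/m
749.7 MN/m > 262.4 MN/m, so A is larger.
Final answer: A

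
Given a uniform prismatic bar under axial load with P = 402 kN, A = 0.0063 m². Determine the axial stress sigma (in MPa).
Model: a uniform prismatic bar under axial load, so sigma = P / A.
Convert to SI units:
  P = 402 kN = 402000 N
Substitute:
  sigma = 402000 / 0.0063
  sigma = 6.381 × 10⁷ Pa
Convert: sigma = 6.381 × 10⁷ Pa = 63.81 MPa
Final answer: sigma = 63.81 MPa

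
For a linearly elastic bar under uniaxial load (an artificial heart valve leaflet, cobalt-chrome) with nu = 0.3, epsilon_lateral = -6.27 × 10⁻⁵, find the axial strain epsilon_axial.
Model: a linearly elastic bar under uniaxial load, so epsilon_lateral = -nu·epsilon_axial.
Solve for epsilon_axial: epsilon_axial = -epsilon_lateral / nu.
Substitute:
  epsilon_axial = -(-6.27 × 10⁻⁵) / 0.3
  epsilon_axial = 0.000209
Final answer: epsilon_axial = 0.000209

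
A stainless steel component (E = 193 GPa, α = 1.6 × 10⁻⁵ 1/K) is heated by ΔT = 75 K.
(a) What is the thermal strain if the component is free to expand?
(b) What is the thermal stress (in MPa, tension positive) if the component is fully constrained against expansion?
(a) Free thermal strain ε_th = α·ΔT = (1.6 × 10⁻⁵) × 75 = 0.0012
(b) Fully constrained, the expansion is suppressed, so σ = -E·α·ΔT. Convert E = 193 GPa = 1.93 × 10¹¹ Pa.
  σ = -(1.93 × 10¹¹) × (1.6 × 10⁻⁵) × 75 = -2.316 × 10⁸ Pa = -231.6 MPa (compressive)
Final answer: (a) ε_th = 0.0012, (b) σ = -231.6 MPa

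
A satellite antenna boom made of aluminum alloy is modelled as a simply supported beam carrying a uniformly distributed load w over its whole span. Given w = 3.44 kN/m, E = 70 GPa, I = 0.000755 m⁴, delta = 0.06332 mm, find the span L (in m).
Model: a simply supported beam carrying a uniformly distributed load w over its whole span, so delta = (5·w·L^4) / (384·E·I).
Solve for L: L = ((384·delta·E·I) / (5·w))^(1/4).
Convert to SI units:
  w = 3.44 kN/m = 3440 N/m
  E = 70 GPa = 7 × 10¹⁰ Pa
  delta = 0.06332 mm = 6.332 × 10⁻⁵ m
Substitute:
  L = ((384 × (6.332 × 10⁻⁵) × (7 × 10¹⁰) × 0.000755) / (5 × 3440))^(1/4)
  L = 2.94 m
Final answer: L = 2.94 m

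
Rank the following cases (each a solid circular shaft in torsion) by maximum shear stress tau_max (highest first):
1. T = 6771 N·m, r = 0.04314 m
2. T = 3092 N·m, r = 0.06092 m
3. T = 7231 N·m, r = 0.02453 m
Model: a solid circular shaft in torsion, so tau_max = (2·T) / (π·r^3) (SI units).
  Case 1: tau_max = (2 × 6771) / (π × 0.04314^3) = 5.369 × 10⁷ Pa = 53.69 MPa
  Case 2: tau_max = (2 × 3092) / (π × 0.06092^3) = 8.706 × 10⁶ Pa = 8.706 MPa
  Case 3: tau_max = (2 × 7231) / (π × 0.02453^3) = 3.119 × 10⁸ Pa = 311.9 MPa
Ordering: 311.9 MPa (case 3) > 53.69 MPa (case 1) > 8.706 MPa (case 2)
Final answer: 3, 1, 2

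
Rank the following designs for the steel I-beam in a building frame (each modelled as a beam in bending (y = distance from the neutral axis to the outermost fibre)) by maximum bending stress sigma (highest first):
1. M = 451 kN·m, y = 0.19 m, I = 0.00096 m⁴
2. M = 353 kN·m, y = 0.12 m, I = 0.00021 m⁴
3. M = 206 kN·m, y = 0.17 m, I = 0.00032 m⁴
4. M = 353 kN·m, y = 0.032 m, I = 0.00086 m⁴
Model: a beam in bending (y = distance from the neutral axis to the outermost fibre), so sigma = (M·y) / I (SI units).
  Case 1: sigma = (451000 × 0.19) / 0.00096 = 8.926 × 10⁷ Pa = 89.26 MPa
  Case 2: sigma = (353000 × 0.12) / 0.00021 = 2.017 × 10⁸ Pa = 201.7 MPa
  Case 3: sigma = (206000 × 0.17) / 0.00032 = 1.094 × 10⁸ Pa = 109.4 MPa
  Case 4: sigma = (353000 × 0.032) / 0.00086 = 1.313 × 10⁷ Pa = 13.13 MPa
Ordering: 201.7 MPa (case 2) > 109.4 MPa (case 3) > 89.26 MPa (case 1) > 13.13 MPa (case 4)
Final answer: 2, 3, 1, 4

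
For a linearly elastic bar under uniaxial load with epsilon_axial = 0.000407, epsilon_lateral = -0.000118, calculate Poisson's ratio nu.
Model: a linearly elastic bar under uniaxial load, so epsilon_lateral = -nu·epsilon_axial.
Solve for nu: nu = -epsilon_lateral / epsilon_axial.
Substitute:
  nu = -(-0.000118) / 0.000407
  nu = 0.2899
Final answer: nu = 0.2899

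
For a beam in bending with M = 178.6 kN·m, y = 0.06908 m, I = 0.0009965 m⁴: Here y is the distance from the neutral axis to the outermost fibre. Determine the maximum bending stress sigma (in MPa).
Model: a beam in bending, so sigma = (M·y) / I.
Convert to SI units:
  M = 178.6 kN·m = 178600 N·m
Substitute:
  sigma = (178600 × 0.06908) / 0.0009965
  sigma = 1.238 × 10⁷ Pa
Convert: sigma = 1.238 × 10⁷ Pa = 12.38 MPa
Final answer: sigma = 12.38 MPa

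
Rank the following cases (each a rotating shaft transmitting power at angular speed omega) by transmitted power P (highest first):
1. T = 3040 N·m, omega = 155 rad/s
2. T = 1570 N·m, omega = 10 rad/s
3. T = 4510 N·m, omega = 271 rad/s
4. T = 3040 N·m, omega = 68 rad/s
Model: a rotating shaft transmitting power at angular speed omega, so P = T·omega (SI units).
  Case 1: P = 3040 × 155 = 471200 W = 471.2 kW
  Case 2: P = 1570 × 10 = 15700 W = 15.7 kW
  Case 3: P = 4510 × 271 = 1.222 × 10⁶ W = 1222 kW
  Case 4: P = 3040 × 68 = 206700 W = 206.7 kW
Ordering: 1222 kW (case 3) > 471.2 kW (case 1) > 206.7 kW (case 4) > 15.7 kW (case 2)
Final answer: 3, 1, 4, 2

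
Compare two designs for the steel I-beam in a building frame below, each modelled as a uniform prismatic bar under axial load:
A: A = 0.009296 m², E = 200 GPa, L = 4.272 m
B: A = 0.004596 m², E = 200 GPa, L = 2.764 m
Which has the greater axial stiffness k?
Model: a uniform prismatic bar under axial load, so k = (A·E) / L (SI units).
  A: k = (0.009296 × (2 × 10¹¹)) / 4.272 = 4.352 × 10⁸ N/m = 435.2 MN/m
  B: k = (0.004596 × (2 × 10¹¹)) / 2.764 = 3.326 × 10⁸ N/m = 332.6 MN/m
435.2 MN/m > 332.6 MN/m, so A is larger.
Final answer: A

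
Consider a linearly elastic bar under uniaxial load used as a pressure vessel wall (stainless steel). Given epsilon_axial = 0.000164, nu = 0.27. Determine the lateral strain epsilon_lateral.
Model: a linearly elastic bar under uniaxial load, so epsilon_lateral = -nu·epsilon_axial.
Substitute:
  epsilon_lateral = -(0.27 × 0.000164)
  epsilon_lateral = -4.428 × 10⁻⁵
Final answer: epsilon_lateral = -4.428 × 10⁻⁵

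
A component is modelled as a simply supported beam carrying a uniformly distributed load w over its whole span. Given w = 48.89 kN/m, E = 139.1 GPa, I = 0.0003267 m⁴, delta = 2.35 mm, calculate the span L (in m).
Model: a simply supported beam carrying a uniformly distributed load w over its whole span, so delta = (5·w·L^4) / (384·E·I).
Solve for L: L = ((384·delta·E·I) / (5·w))^(1/4).
Convert to SI units:
  w = 48.89 kN/m = 48890 N/m
  E = 139.1 GPa = 1.391 × 10¹¹ Pa
  delta = 2.35 mm = 0.00235 m
Substitute:
  L = ((384 × 0.00235 × (1.391 × 10¹¹) × 0.0003267) / (5 × 48890))^(1/4)
  L = 3.599 m
Final answer: L = 3.599 m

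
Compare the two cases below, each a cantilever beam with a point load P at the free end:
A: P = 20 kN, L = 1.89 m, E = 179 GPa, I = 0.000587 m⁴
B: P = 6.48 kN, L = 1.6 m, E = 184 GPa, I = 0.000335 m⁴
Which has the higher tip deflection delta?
Model: a cantilever beam with a point load P at the free end, so delta = (P·L^3) / (3·E·I) (SI units).
  A: delta = (20000 × 1.89^3) / (3 × (1.79 × 10¹¹) × 0.000587) = 0.0004284 m = 0.4284 mm
  B: delta = (6480 × 1.6^3) / (3 × (1.84 × 10¹¹) × 0.000335) = 0.0001435 m = 0.1435 mm
0.4284 mm > 0.1435 mm, so A is larger.
Final answer: A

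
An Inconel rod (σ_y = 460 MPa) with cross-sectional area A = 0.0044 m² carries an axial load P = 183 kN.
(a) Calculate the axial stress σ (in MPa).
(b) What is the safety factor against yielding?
(a) Axial stress σ = P/A. Convert P = 183 kN = 183000 N.
  σ = 183000 / 0.0044 = 4.159 × 10⁷ Pa = 41.59 MPa
(b) Safety factor SF = σ_y/σ = 460 / 41.59 = 11.06
Final answer: (a) σ = 41.59 MPa, (b) SF = 11.06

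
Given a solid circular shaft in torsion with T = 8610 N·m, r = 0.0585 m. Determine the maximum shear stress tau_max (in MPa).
Model: a solid circular shaft in torsion, so tau_max = (2·T) / (π·r^3).
Substitute:
  tau_max = (2 × 8610) / (π × 0.0585^3)
  tau_max = 2.738 × 10⁷ Pa
Convert: tau_max = 2.738 × 10⁷ Pa = 27.38 MPa
Final answer: tau_max = 27.38 MPa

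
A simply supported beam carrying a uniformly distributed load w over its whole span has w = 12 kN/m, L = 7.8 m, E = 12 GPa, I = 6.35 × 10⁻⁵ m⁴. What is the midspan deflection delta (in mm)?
Model: a simply supported beam carrying a uniformly distributed load w over its whole span, so delta = (5·w·L^4) / (384·E·I).
Convert to SI units:
  w = 12 kN/m = 12000 N/m
  E = 12 GPa = 1.2 × 10¹⁰ Pa
Substitute:
  delta = (5 × 12000 × 7.8^4) / (384 × (1.2 × 10¹⁰) × (6.35 × 10⁻⁵))
  delta = 0.759 m
Convert: delta = 0.759 m = 759 mm
Final answer: delta = 759 mm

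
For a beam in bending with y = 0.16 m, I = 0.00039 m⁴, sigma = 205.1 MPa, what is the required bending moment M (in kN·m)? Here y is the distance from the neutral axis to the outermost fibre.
Model: a beam in bending, so sigma = (M·y) / I.
Solve for M: M = (sigma·I) / y.
Convert to SI units:
  sigma = 205.1 MPa = 2.051 × 10⁸ Pa
Substitute:
  M = ((2.051 × 10⁸) × 0.00039) / 0.16
  M = 499900 N·m
Convert: M = 499900 N·m = 499.9 kN·m
Final answer: M = 499.9 kN·m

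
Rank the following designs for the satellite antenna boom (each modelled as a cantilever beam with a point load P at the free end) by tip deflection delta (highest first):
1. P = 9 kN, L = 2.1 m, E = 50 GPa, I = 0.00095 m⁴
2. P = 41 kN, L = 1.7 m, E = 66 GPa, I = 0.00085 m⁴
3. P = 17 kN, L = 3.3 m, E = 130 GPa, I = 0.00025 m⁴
Model: a cantilever beam with a point load P at the free end, so delta = (P·L^3) / (3·E·I) (SI units).
  Case 1: delta = (9000 × 2.1^3) / (3 × (5 × 10¹⁰) × 0.00095) = 0.0005849 m = 0.5849 mm
  Case 2: delta = (41000 × 1.7^3) / (3 × (6.6 × 10¹⁰) × 0.00085) = 0.001197 m = 1.197 mm
  Case 3: delta = (17000 × 3.3^3) / (3 × (1.3 × 10¹¹) × 0.00025) = 0.006266 m = 6.266 mm
Ordering: 6.266 mm (case 3) > 1.197 mm (case 2) > 0.5849 mm (case 1)
Final answer: 3, 2, 1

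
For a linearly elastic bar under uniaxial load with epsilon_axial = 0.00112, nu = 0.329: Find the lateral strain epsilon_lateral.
Model: a linearly elastic bar under uniaxial load, so epsilon_lateral = -nu·epsilon_axial.
Substitute:
  epsilon_lateral = -(0.329 × 0.00112)
  epsilon_lateral = -0.0003685
Final answer: epsilon_lateral = -0.0003685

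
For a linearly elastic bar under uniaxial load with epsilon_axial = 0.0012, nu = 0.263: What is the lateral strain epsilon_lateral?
Model: a linearly elastic bar under uniaxial load, so epsilon_lateral = -nu·epsilon_axial.
Substitute:
  epsilon_lateral = -(0.263 × 0.0012)
  epsilon_lateral = -0.0003156
Final answer: epsilon_lateral = -0.0003156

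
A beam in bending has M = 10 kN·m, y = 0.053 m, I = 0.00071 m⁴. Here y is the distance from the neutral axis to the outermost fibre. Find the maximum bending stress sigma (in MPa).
Model: a beam in bending, so sigma = (M·y) / I.
Convert to SI units:
  M = 10 kN·m = 10000 N·m
Substitute:
  sigma = (10000 × 0.053) / 0.00071
  sigma = 746500 Pa
Convert: sigma = 746500 Pa = 0.7465 MPa
Final answer: sigma = 0.7465 MPa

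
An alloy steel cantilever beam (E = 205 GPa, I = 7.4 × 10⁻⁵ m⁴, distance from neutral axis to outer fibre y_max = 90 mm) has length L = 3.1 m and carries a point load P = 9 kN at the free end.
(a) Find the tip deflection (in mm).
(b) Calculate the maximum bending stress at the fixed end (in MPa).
(a) Tip deflection of a cantilever with an end point load: δ = P·L^3 / (3·E·I). Convert P = 9 kN = 9000 N, E = 205 GPa = 2.05 × 10¹¹ Pa.
  δ = (9000 × 3.1^3) / (3 × (2.05 × 10¹¹) × (7.4 × 10⁻⁵)) = 0.005891 m = 5.891 mm
(b) Maximum bending moment at the fixed end: M = P·L = 9000 × 3.1 = 27900 N·m. Convert y_max = 90 mm = 0.09 m.
  σ = M·y_max / I = (27900 × 0.09) / (7.4 × 10⁻⁵) = 3.393 × 10⁷ Pa = 33.93 MPa
Final answer: (a) δ = 5.891 mm, (b) σ = 33.93 MPa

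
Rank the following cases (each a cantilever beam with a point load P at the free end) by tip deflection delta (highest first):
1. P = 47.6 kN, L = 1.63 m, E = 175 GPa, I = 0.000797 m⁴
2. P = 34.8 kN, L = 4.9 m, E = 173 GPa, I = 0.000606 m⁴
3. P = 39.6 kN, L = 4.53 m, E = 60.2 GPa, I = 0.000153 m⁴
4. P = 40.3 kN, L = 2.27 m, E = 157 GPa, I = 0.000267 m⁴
Model: a cantilever beam with a point load P at the free end, so delta = (P·L^3) / (3·E·I) (SI units).
  Case 1: delta = (47600 × 1.63^3) / (3 × (1.75 × 10¹¹) × 0.000797) = 0.0004927 m = 0.4927 mm
  Case 2: delta = (34800 × 4.9^3) / (3 × (1.73 × 10¹¹) × 0.000606) = 0.01302 m = 13.02 mm
  Case 3: delta = (39600 × 4.53^3) / (3 × (6.02 × 10¹⁰) × 0.000153) = 0.1332 m = 133.2 mm
  Case 4: delta = (40300 × 2.27^3) / (3 × (1.57 × 10¹¹) × 0.000267) = 0.003748 m = 3.748 mm
Ordering: 133.2 mm (case 3) > 13.02 mm (case 2) > 3.748 mm (case 4) > 0.4927 mm (case 1)
Final answer: 3, 2, 4, 1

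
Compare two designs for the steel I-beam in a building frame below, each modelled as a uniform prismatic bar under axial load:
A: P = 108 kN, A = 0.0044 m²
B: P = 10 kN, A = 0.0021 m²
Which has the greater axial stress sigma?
Model: a uniform prismatic bar under axial load, so sigma = P / A (SI units).
  A: sigma = 108000 / 0.0044 = 2.455 × 10⁷ Pa = 24.55 MPa
  B: sigma = 10000 / 0.0021 = 4.762 × 10⁶ Pa = 4.762 MPa
24.55 MPa > 4.762 MPa, so A is larger.
Final answer: A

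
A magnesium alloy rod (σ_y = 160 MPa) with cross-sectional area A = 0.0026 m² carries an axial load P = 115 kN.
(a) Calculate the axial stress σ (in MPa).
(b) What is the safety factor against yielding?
(a) Axial stress σ = P/A. Convert P = 115 kN = 115000 N.
  σ = 115000 / 0.0026 = 4.423 × 10⁷ Pa = 44.23 MPa
(b) Safety factor SF = σ_y/σ = 160 / 44.23 = 3.617
Final answer: (a) σ = 44.23 MPa, (b) SF = 3.617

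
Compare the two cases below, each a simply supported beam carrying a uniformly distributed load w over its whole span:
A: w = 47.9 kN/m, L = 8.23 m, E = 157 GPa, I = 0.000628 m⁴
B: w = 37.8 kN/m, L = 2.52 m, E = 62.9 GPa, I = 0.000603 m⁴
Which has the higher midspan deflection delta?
Model: a simply supported beam carrying a uniformly distributed load w over its whole span, so delta = (5·w·L^4) / (384·E·I) (SI units).
  A: delta = (5 × 47900 × 8.23^4) / (384 × (1.57 × 10¹¹) × 0.000628) = 0.02902 m = 29.02 mm
  B: delta = (5 × 37800 × 2.52^4) / (384 × (6.29 × 10¹⁰) × 0.000603) = 0.0005233 m = 0.5233 mm
29.02 mm > 0.5233 mm, so A is larger.
Final answer: A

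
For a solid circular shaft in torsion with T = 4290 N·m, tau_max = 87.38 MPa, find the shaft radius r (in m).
Model: a solid circular shaft in torsion, so tau_max = (2·T) / (π·r^3).
Solve for r: r = ((2·T) / (π·tau_max))^(1/3).
Convert to SI units:
  tau_max = 87.38 MPa = 8.738 × 10⁷ Pa
Substitute:
  r = ((2 × 4290) / (π × (8.738 × 10⁷)))^(1/3)
  r = 0.0315 m
Final answer: r = 0.0315 m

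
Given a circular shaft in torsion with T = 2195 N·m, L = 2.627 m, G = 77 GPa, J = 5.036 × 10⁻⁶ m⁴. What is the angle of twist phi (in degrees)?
Model: a circular shaft in torsion, so phi = (T·L) / (G·J).
Convert to SI units:
  G = 77 GPa = 7.7 × 10¹⁰ Pa
Substitute:
  phi = (2195 × 2.627) / ((7.7 × 10¹⁰) × (5.036 × 10⁻⁶))
  phi = 0.01487 rad
Convert to degrees: phi = 0.01487 × 180/π = 0.852°
Final answer: phi = 0.852°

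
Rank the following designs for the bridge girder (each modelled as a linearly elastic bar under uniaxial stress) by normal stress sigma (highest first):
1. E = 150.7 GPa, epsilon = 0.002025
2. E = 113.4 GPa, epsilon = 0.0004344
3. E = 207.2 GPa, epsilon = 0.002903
Model: a linearly elastic bar under uniaxial stress, so sigma = E·epsilon (SI units).
  Case 1: sigma = (1.507 × 10¹¹) × 0.002025 = 3.052 × 10⁸ Pa = 305.2 MPa
  Case 2: sigma = (1.134 × 10¹¹) × 0.0004344 = 4.926 × 10⁷ Pa = 49.26 MPa
  Case 3: sigma = (2.072 × 10¹¹) × 0.002903 = 6.015 × 10⁸ Pa = 601.5 MPa
Ordering: 601.5 MPa (case 3) > 305.2 MPa (case 1) > 49.26 MPa (case 2)
Final answer: 3, 1, 2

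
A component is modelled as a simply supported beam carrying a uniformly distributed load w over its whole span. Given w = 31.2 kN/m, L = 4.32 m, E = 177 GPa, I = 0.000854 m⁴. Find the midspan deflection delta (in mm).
Model: a simply supported beam carrying a uniformly distributed load w over its whole span, so delta = (5·w·L^4) / (384·E·I).
Convert to SI units:
  w = 31.2 kN/m = 31200 N/m
  E = 177 GPa = 1.77 × 10¹¹ Pa
Substitute:
  delta = (5 × 31200 × 4.32^4) / (384 × (1.77 × 10¹¹) × 0.000854)
  delta = 0.000936 m
Convert: delta = 0.000936 m = 0.936 mm
Final answer: delta = 0.936 mm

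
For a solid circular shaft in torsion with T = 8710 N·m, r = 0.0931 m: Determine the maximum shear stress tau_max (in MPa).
Model: a solid circular shaft in torsion, so tau_max = (2·T) / (π·r^3).
Substitute:
  tau_max = (2 × 8710) / (π × 0.0931^3)
  tau_max = 6.871 × 10⁶ Pa
Convert: tau_max = 6.871 × 10⁶ Pa = 6.871 MPa
Final answer: tau_max = 6.871 MPa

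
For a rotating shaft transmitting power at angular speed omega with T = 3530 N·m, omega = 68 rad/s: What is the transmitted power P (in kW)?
Model: a rotating shaft transmitting power at angular speed omega, so P = T·omega.
Substitute:
  P = 3530 × 68
  P = 240000 W
Convert: P = 240000 W = 240 kW
Final answer: P = 240 kW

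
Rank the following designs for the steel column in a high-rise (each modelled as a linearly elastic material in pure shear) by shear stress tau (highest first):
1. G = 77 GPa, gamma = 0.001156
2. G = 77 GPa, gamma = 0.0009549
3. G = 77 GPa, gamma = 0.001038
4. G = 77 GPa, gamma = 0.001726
Model: a linearly elastic material in pure shear, so tau = G·gamma (SI units).
  Case 1: tau = (7.7 × 10¹⁰) × 0.001156 = 8.901 × 10⁷ Pa = 89.01 MPa
  Case 2: tau = (7.7 × 10¹⁰) × 0.0009549 = 7.353 × 10⁷ Pa = 73.53 MPa
  Case 3: tau = (7.7 × 10¹⁰) × 0.001038 = 7.993 × 10⁷ Pa = 79.93 MPa
  Case 4: tau = (7.7 × 10¹⁰) × 0.001726 = 1.329 × 10⁸ Pa = 132.9 MPa
Ordering: 132.9 MPa (case 4) > 89.01 MPa (case 1) > 79.93 MPa (case 3) > 73.53 MPa (case 2)
Final answer: 4, 1, 3, 2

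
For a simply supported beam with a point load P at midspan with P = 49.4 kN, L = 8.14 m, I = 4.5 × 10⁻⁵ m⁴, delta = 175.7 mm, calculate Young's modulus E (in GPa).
Model: a simply supported beam with a point load P at midspan, so delta = (P·L^3) / (48·E·I).
Solve for E: E = (P·L^3) / (48·delta·I).
Convert to SI units:
  P = 49.4 kN = 49400 N
  delta = 175.7 mm = 0.1757 m
Substitute:
  E = (49400 × 8.14^3) / (48 × 0.1757 × (4.5 × 10⁻⁵))
  E = 7.021 × 10¹⁰ Pa
Convert: E = 7.021 × 10¹⁰ Pa = 70.21 GPa
Final answer: E = 70.21 GPa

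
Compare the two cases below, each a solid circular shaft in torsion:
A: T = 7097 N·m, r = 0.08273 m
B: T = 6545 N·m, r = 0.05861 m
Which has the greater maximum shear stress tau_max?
Model: a solid circular shaft in torsion, so tau_max = (2·T) / (π·r^3) (SI units).
  A: tau_max = (2 × 7097) / (π × 0.08273^3) = 7.979 × 10⁶ Pa = 7.979 MPa
  B: tau_max = (2 × 6545) / (π × 0.05861^3) = 2.07 × 10⁷ Pa = 20.7 MPa
20.7 MPa > 7.979 MPa, so B is larger.
Final answer: B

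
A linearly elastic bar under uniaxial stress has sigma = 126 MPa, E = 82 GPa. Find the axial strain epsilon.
Model: a linearly elastic bar under uniaxial stress, so epsilon = sigma / E.
Convert to SI units:
  sigma = 126 MPa = 1.26 × 10⁸ Pa
  E = 82 GPa = 8.2 × 10¹⁰ Pa
Substitute:
  epsilon = (1.26 × 10⁸) / (8.2 × 10¹⁰)
  epsilon = 0.001537
Final answer: epsilon = 0.001537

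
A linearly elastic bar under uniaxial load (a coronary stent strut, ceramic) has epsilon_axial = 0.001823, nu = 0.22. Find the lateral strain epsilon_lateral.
Model: a linearly elastic bar under uniaxial load, so epsilon_lateral = -nu·epsilon_axial.
Substitute:
  epsilon_lateral = -(0.22 × 0.001823)
  epsilon_lateral = -0.0004011
Final answer: epsilon_lateral = -0.0004011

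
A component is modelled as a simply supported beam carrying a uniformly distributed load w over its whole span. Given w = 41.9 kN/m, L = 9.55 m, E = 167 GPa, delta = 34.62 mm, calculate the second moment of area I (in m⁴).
Model: a simply supported beam carrying a uniformly distributed load w over its whole span, so delta = (5·w·L^4) / (384·E·I).
Solve for I: I = (5·w·L^4) / (384·delta·E).
Convert to SI units:
  w = 41.9 kN/m = 41900 N/m
  E = 167 GPa = 1.67 × 10¹¹ Pa
  delta = 34.62 mm = 0.03462 m
Substitute:
  I = (5 × 41900 × 9.55^4) / (384 × 0.03462 × (1.67 × 10¹¹))
  I = 0.0007849 m⁴
Final answer: I = 0.0007849 m⁴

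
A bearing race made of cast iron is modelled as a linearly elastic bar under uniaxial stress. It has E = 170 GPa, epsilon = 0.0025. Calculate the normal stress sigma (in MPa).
Model: a linearly elastic bar under uniaxial stress, so sigma = E·epsilon.
Convert to SI units:
  E = 170 GPa = 1.7 × 10¹¹ Pa
Substitute:
  sigma = (1.7 × 10¹¹) × 0.0025
  sigma = 4.25 × 10⁸ Pa
Convert: sigma = 4.25 × 10⁸ Pa = 425 MPa
Final answer: sigma = 425 MPa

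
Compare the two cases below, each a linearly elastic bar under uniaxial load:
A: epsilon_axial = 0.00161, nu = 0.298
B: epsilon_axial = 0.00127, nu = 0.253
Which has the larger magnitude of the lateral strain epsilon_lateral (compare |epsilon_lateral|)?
Model: a linearly elastic bar under uniaxial load, so epsilon_lateral = -nu·epsilon_axial (SI units).
  A: epsilon_lateral = -(0.298 × 0.00161) = -0.0004798
  B: epsilon_lateral = -(0.253 × 0.00127) = -0.0003213
|epsilon_lateral|: A = 0.0004798, B = 0.0003213, so A is larger in magnitude.
Final answer: A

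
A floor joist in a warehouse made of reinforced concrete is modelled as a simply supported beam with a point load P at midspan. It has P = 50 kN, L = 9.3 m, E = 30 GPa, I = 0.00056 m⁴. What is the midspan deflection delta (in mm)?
Model: a simply supported beam with a point load P at midspan, so delta = (P·L^3) / (48·E·I).
Convert to SI units:
  P = 50 kN = 50000 N
  E = 30 GPa = 3 × 10¹⁰ Pa
Substitute:
  delta = (50000 × 9.3^3) / (48 × (3 × 10¹⁰) × 0.00056)
  delta = 0.04987 m
Convert: delta = 0.04987 m = 49.87 mm
Final answer: delta = 49.87 mm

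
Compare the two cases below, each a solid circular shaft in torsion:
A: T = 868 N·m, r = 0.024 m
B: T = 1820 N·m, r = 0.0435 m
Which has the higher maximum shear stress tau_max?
Model: a solid circular shaft in torsion, so tau_max = (2·T) / (π·r^3) (SI units).
  A: tau_max = (2 × 868) / (π × 0.024^3) = 3.997 × 10⁷ Pa = 39.97 MPa
  B: tau_max = (2 × 1820) / (π × 0.0435^3) = 1.408 × 10⁷ Pa = 14.08 MPa
39.97 MPa > 14.08 MPa, so A is larger.
Final answer: A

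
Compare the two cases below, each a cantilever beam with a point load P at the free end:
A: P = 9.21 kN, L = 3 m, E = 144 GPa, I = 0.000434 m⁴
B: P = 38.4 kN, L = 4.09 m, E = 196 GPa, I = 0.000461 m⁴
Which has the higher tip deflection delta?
Model: a cantilever beam with a point load P at the free end, so delta = (P·L^3) / (3·E·I) (SI units).
  A: delta = (9210 × 3^3) / (3 × (1.44 × 10¹¹) × 0.000434) = 0.001326 m = 1.326 mm
  B: delta = (38400 × 4.09^3) / (3 × (1.96 × 10¹¹) × 0.000461) = 0.009692 m = 9.692 mm
9.692 mm > 1.326 mm, so B is larger.
Final answer: B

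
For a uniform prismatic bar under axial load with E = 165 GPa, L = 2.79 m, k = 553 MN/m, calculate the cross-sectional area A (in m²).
Model: a uniform prismatic bar under axial load, so k = (A·E) / L.
Solve for A: A = (k·L) / E.
Convert to SI units:
  E = 165 GPa = 1.65 × 10¹¹ Pa
  k = 553 MN/m = 5.53 × 10⁸ N/m
Substitute:
  A = ((5.53 × 10⁸) × 2.79) / (1.65 × 10¹¹)
  A = 0.009351 m²
Final answer: A = 0.009351 m²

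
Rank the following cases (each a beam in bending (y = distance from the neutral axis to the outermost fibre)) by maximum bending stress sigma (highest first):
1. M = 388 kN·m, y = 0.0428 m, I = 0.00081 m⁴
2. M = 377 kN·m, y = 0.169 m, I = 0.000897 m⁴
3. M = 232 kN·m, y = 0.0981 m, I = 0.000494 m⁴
Model: a beam in bending (y = distance from the neutral axis to the outermost fibre), so sigma = (M·y) / I (SI units).
  Case 1: sigma = (388000 × 0.0428) / 0.00081 = 2.05 × 10⁷ Pa = 20.5 MPa
  Case 2: sigma = (377000 × 0.169) / 0.000897 = 7.103 × 10⁷ Pa = 71.03 MPa
  Case 3: sigma = (232000 × 0.0981) / 0.000494 = 4.607 × 10⁷ Pa = 46.07 MPa
Ordering: 71.03 MPa (case 2) > 46.07 MPa (case 3) > 20.5 MPa (case 1)
Final answer: 2, 3, 1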